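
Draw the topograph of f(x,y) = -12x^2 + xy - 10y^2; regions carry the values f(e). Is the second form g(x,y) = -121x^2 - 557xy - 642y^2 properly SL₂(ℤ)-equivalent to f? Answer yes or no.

D₁ = -479, D₂ = -479
f is negative-definite; reduce −f:
−f: flip: (12,-1,10)→(10,1,12)
−f: reduced (well bottom): (10,1,12) with a≤c, −a<b≤a
flip sign back: reduced form of f is (-10,-1,-12)
g is negative-definite; reduce −g:
−g: translate: b→73 (≡557 mod 242), so (121,557,642)→(121,73,12)
−g: flip: (121,73,12)→(12,-73,121)
−g: translate: b→-1 (≡-73 mod 24), so (12,-73,121)→(12,-1,10)
−g: flip: (12,-1,10)→(10,1,12)
−g: reduced (well bottom): (10,1,12) with a≤c, −a<b≤a
flip sign back: reduced form of g is (-10,-1,-12)
reduced forms (-10, -1, -12) vs (-10, -1, -12) ⇒ equivalent

yes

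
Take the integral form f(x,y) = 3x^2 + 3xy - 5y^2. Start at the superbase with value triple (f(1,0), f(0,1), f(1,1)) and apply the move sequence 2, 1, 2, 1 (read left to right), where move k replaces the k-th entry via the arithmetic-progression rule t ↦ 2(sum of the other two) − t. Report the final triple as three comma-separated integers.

start (3,-5,1) = (f(1,0),f(0,1),f(1,1))
replace slot 2: 2·(3+1) − (-5) = 13 → (3,13,1)
replace slot 1: 2·(13+1) − 3 = 25 → (25,13,1)
replace slot 2: 2·(25+1) − 13 = 39 → (25,39,1)
replace slot 1: 2·(39+1) − 25 = 55 → (55,39,1)

55,39,1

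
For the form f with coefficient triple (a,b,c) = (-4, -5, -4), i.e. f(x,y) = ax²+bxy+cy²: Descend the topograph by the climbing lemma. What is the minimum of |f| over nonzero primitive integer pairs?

translate: b→-3 (≡5 mod 8), so (4,5,4)→(4,-3,3)
flip: (4,-3,3)→(3,3,4)
reduced (well bottom): (3,3,4) with a≤c, −a<b≤a
well minimum |f| = |-3| = 3 (negative-definite)

3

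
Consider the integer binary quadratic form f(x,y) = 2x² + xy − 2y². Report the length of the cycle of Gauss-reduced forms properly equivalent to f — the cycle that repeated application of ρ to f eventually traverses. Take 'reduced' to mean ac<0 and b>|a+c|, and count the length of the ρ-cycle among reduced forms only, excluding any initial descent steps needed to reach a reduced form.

D = 17, ⌊√D⌋ = 4
river: ρ → (-2,3,1)
river: ρ → (1,3,-2)
river: ρ → (-2,1,2)
river: ρ → (2,3,-1)
river: ρ → (-1,3,2)
river: ρ → (2,1,-2)
ρ-cycle length = 6 (tail of 0 descent steps not counted)

6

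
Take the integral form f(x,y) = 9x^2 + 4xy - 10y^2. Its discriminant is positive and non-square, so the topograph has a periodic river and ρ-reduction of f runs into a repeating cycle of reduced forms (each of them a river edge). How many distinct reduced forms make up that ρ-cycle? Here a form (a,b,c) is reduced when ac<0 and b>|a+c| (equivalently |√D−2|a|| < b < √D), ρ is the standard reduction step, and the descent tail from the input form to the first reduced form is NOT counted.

D = 376, ⌊√D⌋ = 19
river: ρ → (-10,16,3)
river: ρ → (3,14,-15)
river: ρ → (-15,16,2)
river: ρ → (2,16,-15)
river: ρ → (-15,14,3)
river: ρ → (3,16,-10)
river: ρ → (-10,4,9)
river: ρ → (9,14,-5)
river: ρ → (-5,16,6)
river: ρ → (6,8,-13)
river: ρ → (-13,18,1)
river: ρ → (1,18,-13)
river: ρ → (-13,8,6)
river: ρ → (6,16,-5)
river: ρ → (-5,14,9)
river: ρ → (9,4,-10)
ρ-cycle length = 16 (tail of 0 descent steps not counted)

16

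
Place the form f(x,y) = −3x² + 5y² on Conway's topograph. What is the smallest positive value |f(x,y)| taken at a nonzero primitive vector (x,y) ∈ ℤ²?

descent: ρ → (5,0,-3)
descent: ρ → (-3,6,2)  [lands on river]
river: ρ → (2,6,-3)
closes: descent 2, river 2
min |a| on river = 2

2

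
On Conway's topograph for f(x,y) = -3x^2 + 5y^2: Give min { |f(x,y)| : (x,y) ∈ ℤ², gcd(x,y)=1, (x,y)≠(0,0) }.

descent: ρ → (5,0,-3)
descent: ρ → (-3,6,2)  [lands on river]
river: ρ → (2,6,-3)
closes: descent 2, river 2
min |a| on river = 2

2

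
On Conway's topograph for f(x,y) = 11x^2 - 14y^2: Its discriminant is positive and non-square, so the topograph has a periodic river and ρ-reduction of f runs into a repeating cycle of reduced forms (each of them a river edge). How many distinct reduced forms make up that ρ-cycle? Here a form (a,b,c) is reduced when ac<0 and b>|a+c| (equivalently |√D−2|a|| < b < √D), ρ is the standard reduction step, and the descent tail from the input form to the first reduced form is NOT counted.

D = 616, ⌊√D⌋ = 24
descent: ρ → (-14,0,11)
descent: ρ → (11,22,-3)  [lands on river]
river: ρ → (-3,20,18)
river: ρ → (18,16,-5)
river: ρ → (-5,24,2)
river: ρ → (2,24,-5)
river: ρ → (-5,16,18)
river: ρ → (18,20,-3)
river: ρ → (-3,22,11)
ρ-cycle length = 8 (tail of 2 descent steps not counted)

8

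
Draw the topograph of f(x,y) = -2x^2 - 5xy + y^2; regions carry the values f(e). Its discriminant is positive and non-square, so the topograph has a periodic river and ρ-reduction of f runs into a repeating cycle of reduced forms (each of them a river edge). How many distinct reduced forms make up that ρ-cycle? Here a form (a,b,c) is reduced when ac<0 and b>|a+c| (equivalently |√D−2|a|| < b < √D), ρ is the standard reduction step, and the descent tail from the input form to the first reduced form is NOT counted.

D = 33, ⌊√D⌋ = 5
descent: ρ → (1,5,-2)  [lands on river]
river: ρ → (-2,3,3)
river: ρ → (3,3,-2)
river: ρ → (-2,5,1)
ρ-cycle length = 4 (tail of 1 descent step not counted)

4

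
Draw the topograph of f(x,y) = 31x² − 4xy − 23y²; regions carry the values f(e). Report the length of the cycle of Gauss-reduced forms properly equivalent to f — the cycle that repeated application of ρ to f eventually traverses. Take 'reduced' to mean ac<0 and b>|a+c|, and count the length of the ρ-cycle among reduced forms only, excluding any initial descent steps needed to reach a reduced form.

D = 2868, ⌊√D⌋ = 53
descent: ρ → (-23,50,4)  [lands on river]
river: ρ → (4,46,-47)
river: ρ → (-47,48,3)
river: ρ → (3,48,-47)
river: ρ → (-47,46,4)
river: ρ → (4,50,-23)
river: ρ → (-23,42,12)
river: ρ → (12,30,-41)
river: ρ → (-41,52,1)
river: ρ → (1,52,-41)
river: ρ → (-41,30,12)
river: ρ → (12,42,-23)
ρ-cycle length = 12 (tail of 1 descent step not counted)

12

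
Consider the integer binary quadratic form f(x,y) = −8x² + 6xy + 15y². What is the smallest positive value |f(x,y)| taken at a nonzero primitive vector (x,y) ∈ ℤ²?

descent: ρ → (15,-6,-8)
descent: ρ → (-8,22,1)  [lands on river]
river: ρ → (1,22,-8)
river: ρ → (-8,10,13)
river: ρ → (13,16,-5)
river: ρ → (-5,14,16)
river: ρ → (16,18,-3)
river: ρ → (-3,18,16)
river: ρ → (16,14,-5)
river: ρ → (-5,16,13)
river: ρ → (13,10,-8)
closes: descent 2, river 10
min |a| on river = 1

1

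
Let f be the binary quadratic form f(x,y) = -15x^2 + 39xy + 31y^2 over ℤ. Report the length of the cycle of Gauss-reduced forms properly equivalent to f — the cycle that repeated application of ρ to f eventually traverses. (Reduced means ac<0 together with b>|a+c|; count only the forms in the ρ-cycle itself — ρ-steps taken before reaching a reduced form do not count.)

D = 3381, ⌊√D⌋ = 58
river: ρ → (31,23,-23)
river: ρ → (-23,23,31)
river: ρ → (31,39,-15)
river: ρ → (-15,51,13)
river: ρ → (13,53,-11)
river: ρ → (-11,57,3)
river: ρ → (3,57,-11)
river: ρ → (-11,53,13)
river: ρ → (13,51,-15)
river: ρ → (-15,39,31)
ρ-cycle length = 10 (tail of 0 descent steps not counted)

10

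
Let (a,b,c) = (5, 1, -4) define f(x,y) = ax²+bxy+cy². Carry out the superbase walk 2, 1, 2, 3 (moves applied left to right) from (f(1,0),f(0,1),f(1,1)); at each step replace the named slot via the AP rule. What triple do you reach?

start (5,-4,2) = (f(1,0),f(0,1),f(1,1))
replace slot 2: 2·(5+2) − (-4) = 18 → (5,18,2)
replace slot 1: 2·(18+2) − 5 = 35 → (35,18,2)
replace slot 2: 2·(35+2) − 18 = 56 → (35,56,2)
replace slot 3: 2·(35+56) − 2 = 180 → (35,56,180)

35,56,180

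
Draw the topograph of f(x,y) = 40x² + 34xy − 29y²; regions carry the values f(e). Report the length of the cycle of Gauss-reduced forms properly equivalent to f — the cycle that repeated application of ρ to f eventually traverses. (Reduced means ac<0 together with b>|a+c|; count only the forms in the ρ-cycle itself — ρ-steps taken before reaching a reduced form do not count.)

D = 5796, ⌊√D⌋ = 76
river: ρ → (-29,24,45)
river: ρ → (45,66,-8)
river: ρ → (-8,62,61)
river: ρ → (61,60,-9)
river: ρ → (-9,66,40)
river: ρ → (40,14,-35)
river: ρ → (-35,56,19)
river: ρ → (19,58,-32)
river: ρ → (-32,70,7)
river: ρ → (7,70,-32)
river: ρ → (-32,58,19)
river: ρ → (19,56,-35)
river: ρ → (-35,14,40)
river: ρ → (40,66,-9)
river: ρ → (-9,60,61)
river: ρ → (61,62,-8)
river: ρ → (-8,66,45)
river: ρ → (45,24,-29)
river: ρ → (-29,34,40)
river: ρ → (40,46,-23)
river: ρ → (-23,46,40)
river: ρ → (40,34,-29)
ρ-cycle length = 22 (tail of 0 descent steps not counted)

22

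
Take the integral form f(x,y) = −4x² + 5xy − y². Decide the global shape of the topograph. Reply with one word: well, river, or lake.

D = b²−4ac = 5² − 4·(-4)·(-1) = 9
D = 3² is a perfect square ⇒ form factors over ℤ ⇒ lakes

lake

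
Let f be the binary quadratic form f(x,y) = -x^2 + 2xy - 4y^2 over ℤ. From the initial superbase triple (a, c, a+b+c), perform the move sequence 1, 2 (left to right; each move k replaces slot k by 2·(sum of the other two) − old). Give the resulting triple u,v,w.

start (-1,-4,-3) = (f(1,0),f(0,1),f(1,1))
replace slot 1: 2·((-4)+(-3)) − (-1) = -13 → (-13,-4,-3)
replace slot 2: 2·((-13)+(-3)) − (-4) = -28 → (-13,-28,-3)

-13,-28,-3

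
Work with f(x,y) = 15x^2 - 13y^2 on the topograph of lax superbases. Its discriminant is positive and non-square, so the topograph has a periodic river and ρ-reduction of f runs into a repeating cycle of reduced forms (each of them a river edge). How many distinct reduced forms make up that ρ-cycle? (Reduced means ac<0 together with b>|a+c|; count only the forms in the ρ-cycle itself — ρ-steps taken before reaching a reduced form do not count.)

D = 780, ⌊√D⌋ = 27
descent: ρ → (-13,26,2)  [lands on river]
river: ρ → (2,26,-13)
ρ-cycle length = 2 (tail of 1 descent step not counted)

2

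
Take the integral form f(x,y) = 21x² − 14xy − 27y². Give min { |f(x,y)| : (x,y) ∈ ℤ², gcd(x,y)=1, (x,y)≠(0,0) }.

descent: ρ → (-27,14,21)  [lands on river]
river: ρ → (21,28,-20)
river: ρ → (-20,12,29)
river: ρ → (29,46,-3)
river: ρ → (-3,44,44)
river: ρ → (44,44,-3)
river: ρ → (-3,46,29)
river: ρ → (29,12,-20)
river: ρ → (-20,28,21)
river: ρ → (21,14,-27)
river: ρ → (-27,40,8)
river: ρ → (8,40,-27)
closes: descent 1, river 12
min |a| on river = 3

3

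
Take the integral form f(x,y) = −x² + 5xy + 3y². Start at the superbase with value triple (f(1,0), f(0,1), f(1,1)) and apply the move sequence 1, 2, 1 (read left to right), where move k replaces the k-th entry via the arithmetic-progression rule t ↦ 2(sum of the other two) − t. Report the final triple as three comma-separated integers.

start (-1,3,7) = (f(1,0),f(0,1),f(1,1))
replace slot 1: 2·(3+7) − (-1) = 21 → (21,3,7)
replace slot 2: 2·(21+7) − 3 = 53 → (21,53,7)
replace slot 1: 2·(53+7) − 21 = 99 → (99,53,7)

99,53,7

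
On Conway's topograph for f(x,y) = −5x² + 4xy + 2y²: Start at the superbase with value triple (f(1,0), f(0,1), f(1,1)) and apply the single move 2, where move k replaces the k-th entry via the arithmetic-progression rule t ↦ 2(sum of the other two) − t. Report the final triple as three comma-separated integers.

start (-5,2,1) = (f(1,0),f(0,1),f(1,1))
replace slot 2: 2·((-5)+1) − 2 = -10 → (-5,-10,1)

-5,-10,1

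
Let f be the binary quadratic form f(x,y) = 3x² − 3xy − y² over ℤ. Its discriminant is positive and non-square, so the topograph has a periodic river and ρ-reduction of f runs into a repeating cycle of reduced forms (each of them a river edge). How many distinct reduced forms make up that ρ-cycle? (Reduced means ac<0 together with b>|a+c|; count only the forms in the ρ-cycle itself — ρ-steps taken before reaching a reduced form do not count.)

D = 21, ⌊√D⌋ = 4
descent: ρ → (-1,3,3)  [lands on river]
river: ρ → (3,3,-1)
ρ-cycle length = 2 (tail of 1 descent step not counted)

2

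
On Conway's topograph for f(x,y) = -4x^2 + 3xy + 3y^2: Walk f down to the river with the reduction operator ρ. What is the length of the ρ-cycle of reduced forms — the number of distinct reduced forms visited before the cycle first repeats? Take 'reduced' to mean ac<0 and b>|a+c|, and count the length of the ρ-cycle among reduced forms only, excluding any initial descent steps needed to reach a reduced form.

D = 57, ⌊√D⌋ = 7
river: ρ → (3,3,-4)
river: ρ → (-4,5,2)
river: ρ → (2,7,-1)
river: ρ → (-1,7,2)
river: ρ → (2,5,-4)
river: ρ → (-4,3,3)
ρ-cycle length = 6 (tail of 0 descent steps not counted)

6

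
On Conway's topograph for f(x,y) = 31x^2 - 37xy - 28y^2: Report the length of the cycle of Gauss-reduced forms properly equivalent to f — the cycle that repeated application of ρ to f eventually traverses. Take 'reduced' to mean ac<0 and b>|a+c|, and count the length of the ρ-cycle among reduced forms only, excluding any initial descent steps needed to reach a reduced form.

D = 4841, ⌊√D⌋ = 69
descent: ρ → (-28,37,31)  [lands on river]
river: ρ → (31,25,-34)
river: ρ → (-34,43,22)
river: ρ → (22,45,-32)
river: ρ → (-32,19,35)
river: ρ → (35,51,-16)
river: ρ → (-16,45,44)
river: ρ → (44,43,-17)
river: ρ → (-17,59,20)
river: ρ → (20,61,-14)
river: ρ → (-14,51,40)
river: ρ → (40,29,-25)
river: ρ → (-25,21,44)
river: ρ → (44,67,-2)
river: ρ → (-2,69,10)
river: ρ → (10,51,-56)
river: ρ → (-56,61,5)
river: ρ → (5,69,-4)
river: ρ → (-4,67,22)
river: ρ → (22,65,-7)
river: ρ → (-7,61,40)
river: ρ → (40,19,-28)
ρ-cycle length = 22 (tail of 1 descent step not counted)

22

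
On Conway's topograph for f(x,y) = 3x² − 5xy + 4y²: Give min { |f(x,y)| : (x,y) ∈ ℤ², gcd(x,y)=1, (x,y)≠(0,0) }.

translate: b→1 (≡-5 mod 6), so (3,-5,4)→(3,1,2)
flip: (3,1,2)→(2,-1,3)
reduced (well bottom): (2,-1,3) with a≤c, −a<b≤a
well minimum = a = 2

2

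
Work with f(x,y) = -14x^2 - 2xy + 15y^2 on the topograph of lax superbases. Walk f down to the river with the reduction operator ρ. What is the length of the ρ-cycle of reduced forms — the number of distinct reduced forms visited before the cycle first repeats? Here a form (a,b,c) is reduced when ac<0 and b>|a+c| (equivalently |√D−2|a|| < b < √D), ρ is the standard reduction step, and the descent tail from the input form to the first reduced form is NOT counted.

D = 844, ⌊√D⌋ = 29
descent: ρ → (15,2,-14)  [lands on river]
river: ρ → (-14,26,3)
river: ρ → (3,28,-5)
river: ρ → (-5,22,18)
river: ρ → (18,14,-9)
river: ρ → (-9,22,10)
river: ρ → (10,18,-13)
river: ρ → (-13,8,15)
river: ρ → (15,22,-6)
river: ρ → (-6,26,7)
river: ρ → (7,16,-21)
river: ρ → (-21,26,2)
river: ρ → (2,26,-21)
river: ρ → (-21,16,7)
river: ρ → (7,26,-6)
river: ρ → (-6,22,15)
river: ρ → (15,8,-13)
river: ρ → (-13,18,10)
river: ρ → (10,22,-9)
river: ρ → (-9,14,18)
river: ρ → (18,22,-5)
river: ρ → (-5,28,3)
river: ρ → (3,26,-14)
river: ρ → (-14,2,15)
river: ρ → (15,28,-1)
river: ρ → (-1,28,15)
ρ-cycle length = 26 (tail of 1 descent step not counted)

26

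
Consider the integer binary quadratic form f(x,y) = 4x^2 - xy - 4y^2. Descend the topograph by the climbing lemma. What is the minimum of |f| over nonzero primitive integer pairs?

descent: ρ → (-4,1,4)  [lands on river]
river: ρ → (4,7,-1)
river: ρ → (-1,7,4)
river: ρ → (4,1,-4)
river: ρ → (-4,7,1)
river: ρ → (1,7,-4)
closes: descent 1, river 6
min |a| on river = 1

1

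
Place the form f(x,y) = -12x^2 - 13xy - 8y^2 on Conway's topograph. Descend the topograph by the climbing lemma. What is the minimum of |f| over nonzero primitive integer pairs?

translate: b→-11 (≡13 mod 24), so (12,13,8)→(12,-11,7)
flip: (12,-11,7)→(7,11,12)
translate: b→-3 (≡11 mod 14), so (7,11,12)→(7,-3,8)
reduced (well bottom): (7,-3,8) with a≤c, −a<b≤a
well minimum |f| = |-7| = 7 (negative-definite)

7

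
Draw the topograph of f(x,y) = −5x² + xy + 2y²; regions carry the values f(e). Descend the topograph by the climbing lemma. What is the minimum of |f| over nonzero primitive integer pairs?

descent: ρ → (2,3,-4)  [lands on river]
river: ρ → (-4,5,1)
river: ρ → (1,5,-4)
river: ρ → (-4,3,2)
river: ρ → (2,5,-2)
river: ρ → (-2,3,4)
river: ρ → (4,5,-1)
river: ρ → (-1,5,4)
river: ρ → (4,3,-2)
river: ρ → (-2,5,2)
closes: descent 1, river 10
min |a| on river = 1

1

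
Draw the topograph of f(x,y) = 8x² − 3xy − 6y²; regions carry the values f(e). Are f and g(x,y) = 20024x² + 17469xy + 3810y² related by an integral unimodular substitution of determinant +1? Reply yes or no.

D₁ = 201, D₂ = 201
river cycle of f (length 14): (-6, 3, 8), (8, 13, -1), (-1, 13, 8), (8, 3, -6), (-6, 9, 5), (5, 11, -4), (-4, 13, 2), (2, 11, -10), (-10, 9, 3), (3, 9, -10), … (4 more)
river cycle of g (length 14): (8, 13, -1), (-1, 13, 8), (8, 3, -6), (-6, 9, 5), (5, 11, -4), (-4, 13, 2), (2, 11, -10), (-10, 9, 3), (3, 9, -10), (-10, 11, 2), … (4 more)
cycles coincide ⇒ equivalent

yes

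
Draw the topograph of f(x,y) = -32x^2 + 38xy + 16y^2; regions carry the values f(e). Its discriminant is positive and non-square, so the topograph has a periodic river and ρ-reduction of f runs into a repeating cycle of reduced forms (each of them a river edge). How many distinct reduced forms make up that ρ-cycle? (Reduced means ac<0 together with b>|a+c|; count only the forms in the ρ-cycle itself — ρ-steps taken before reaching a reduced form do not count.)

D = 3492, ⌊√D⌋ = 59
river: ρ → (16,58,-2)
river: ρ → (-2,58,16)
river: ρ → (16,38,-32)
river: ρ → (-32,26,22)
river: ρ → (22,18,-36)
river: ρ → (-36,54,4)
river: ρ → (4,58,-8)
river: ρ → (-8,54,18)
river: ρ → (18,54,-8)
river: ρ → (-8,58,4)
river: ρ → (4,54,-36)
river: ρ → (-36,18,22)
river: ρ → (22,26,-32)
river: ρ → (-32,38,16)
ρ-cycle length = 14 (tail of 0 descent steps not counted)

14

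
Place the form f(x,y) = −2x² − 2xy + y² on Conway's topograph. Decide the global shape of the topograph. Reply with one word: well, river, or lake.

D = b²−4ac = (-2)² − 4·(-2)·1 = 12
D > 0 non-square ⇒ indefinite ⇒ periodic river

river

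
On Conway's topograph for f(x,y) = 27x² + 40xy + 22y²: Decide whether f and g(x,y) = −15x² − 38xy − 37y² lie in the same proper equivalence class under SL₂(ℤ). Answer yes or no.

D₁ = -776, D₂ = -776
f: translate: b→-14 (≡40 mod 54), so (27,40,22)→(27,-14,9)
f: flip: (27,-14,9)→(9,14,27)
f: translate: b→-4 (≡14 mod 18), so (9,14,27)→(9,-4,22)
f: reduced (well bottom): (9,-4,22) with a≤c, −a<b≤a
g is negative-definite; reduce −g:
−g: translate: b→8 (≡38 mod 30), so (15,38,37)→(15,8,14)
−g: flip: (15,8,14)→(14,-8,15)
−g: reduced (well bottom): (14,-8,15) with a≤c, −a<b≤a
flip sign back: reduced form of g is (-14,8,-15)
reduced forms (9, -4, 22) vs (-14, 8, -15) ⇒ inequivalent

no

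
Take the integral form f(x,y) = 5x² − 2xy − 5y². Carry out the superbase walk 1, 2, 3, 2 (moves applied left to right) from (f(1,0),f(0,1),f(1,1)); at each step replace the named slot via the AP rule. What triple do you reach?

start (5,-5,-2) = (f(1,0),f(0,1),f(1,1))
replace slot 1: 2·((-5)+(-2)) − 5 = -19 → (-19,-5,-2)
replace slot 2: 2·((-19)+(-2)) − (-5) = -37 → (-19,-37,-2)
replace slot 3: 2·((-19)+(-37)) − (-2) = -110 → (-19,-37,-110)
replace slot 2: 2·((-19)+(-110)) − (-37) = -221 → (-19,-221,-110)

-19,-221,-110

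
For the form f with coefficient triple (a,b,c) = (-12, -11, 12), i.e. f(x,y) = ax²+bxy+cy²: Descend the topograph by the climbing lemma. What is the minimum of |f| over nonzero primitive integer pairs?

descent: ρ → (12,11,-12)  [lands on river]
river: ρ → (-12,13,11)
river: ρ → (11,9,-14)
river: ρ → (-14,19,6)
river: ρ → (6,17,-17)
river: ρ → (-17,17,6)
river: ρ → (6,19,-14)
river: ρ → (-14,9,11)
river: ρ → (11,13,-12)
river: ρ → (-12,11,12)
river: ρ → (12,13,-11)
river: ρ → (-11,9,14)
river: ρ → (14,19,-6)
river: ρ → (-6,17,17)
river: ρ → (17,17,-6)
river: ρ → (-6,19,14)
river: ρ → (14,9,-11)
river: ρ → (-11,13,12)
closes: descent 1, river 18
min |a| on river = 6

6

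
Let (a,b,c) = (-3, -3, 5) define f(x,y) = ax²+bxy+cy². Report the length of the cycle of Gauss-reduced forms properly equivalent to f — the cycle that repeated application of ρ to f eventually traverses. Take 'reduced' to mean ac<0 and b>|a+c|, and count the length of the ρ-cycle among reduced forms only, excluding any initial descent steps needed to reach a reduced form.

D = 69, ⌊√D⌋ = 8
descent: ρ → (5,3,-3)  [lands on river]
river: ρ → (-3,3,5)
river: ρ → (5,7,-1)
river: ρ → (-1,7,5)
ρ-cycle length = 4 (tail of 1 descent step not counted)

4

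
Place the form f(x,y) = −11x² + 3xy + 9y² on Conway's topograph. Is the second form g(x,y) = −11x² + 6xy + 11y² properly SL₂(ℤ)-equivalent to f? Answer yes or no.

D₁ = 405, D₂ = 520
discriminants differ ⇒ not SL₂(ℤ)-equivalent

no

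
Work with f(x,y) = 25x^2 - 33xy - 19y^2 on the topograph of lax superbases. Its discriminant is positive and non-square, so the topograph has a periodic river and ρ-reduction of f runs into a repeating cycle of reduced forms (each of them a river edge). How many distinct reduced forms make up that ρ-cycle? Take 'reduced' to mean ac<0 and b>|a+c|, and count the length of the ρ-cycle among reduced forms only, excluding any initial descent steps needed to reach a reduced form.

D = 2989, ⌊√D⌋ = 54
descent: ρ → (-19,33,25)  [lands on river]
river: ρ → (25,17,-27)
river: ρ → (-27,37,15)
river: ρ → (15,53,-3)
river: ρ → (-3,49,49)
river: ρ → (49,49,-3)
river: ρ → (-3,53,15)
river: ρ → (15,37,-27)
river: ρ → (-27,17,25)
river: ρ → (25,33,-19)
river: ρ → (-19,43,15)
river: ρ → (15,47,-13)
river: ρ → (-13,31,39)
river: ρ → (39,47,-5)
river: ρ → (-5,53,9)
river: ρ → (9,37,-45)
river: ρ → (-45,53,1)
river: ρ → (1,53,-45)
river: ρ → (-45,37,9)
river: ρ → (9,53,-5)
river: ρ → (-5,47,39)
river: ρ → (39,31,-13)
river: ρ → (-13,47,15)
river: ρ → (15,43,-19)
ρ-cycle length = 24 (tail of 1 descent step not counted)

24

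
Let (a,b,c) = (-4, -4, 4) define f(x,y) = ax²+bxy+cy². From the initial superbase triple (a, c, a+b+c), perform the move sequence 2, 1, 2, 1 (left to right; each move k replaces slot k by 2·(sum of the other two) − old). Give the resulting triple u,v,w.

start (-4,4,-4) = (f(1,0),f(0,1),f(1,1))
replace slot 2: 2·((-4)+(-4)) − 4 = -20 → (-4,-20,-4)
replace slot 1: 2·((-20)+(-4)) − (-4) = -44 → (-44,-20,-4)
replace slot 2: 2·((-44)+(-4)) − (-20) = -76 → (-44,-76,-4)
replace slot 1: 2·((-76)+(-4)) − (-44) = -116 → (-116,-76,-4)

-116,-76,-4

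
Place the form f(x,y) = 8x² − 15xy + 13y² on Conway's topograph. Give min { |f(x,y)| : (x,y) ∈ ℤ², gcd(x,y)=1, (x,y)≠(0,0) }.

translate: b→1 (≡-15 mod 16), so (8,-15,13)→(8,1,6)
flip: (8,1,6)→(6,-1,8)
reduced (well bottom): (6,-1,8) with a≤c, −a<b≤a
well minimum = a = 6

6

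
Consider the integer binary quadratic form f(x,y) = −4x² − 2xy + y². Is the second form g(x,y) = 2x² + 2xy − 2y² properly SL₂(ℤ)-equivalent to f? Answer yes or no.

D₁ = 20, D₂ = 20
river cycle of f (length 2): (1, 4, -1), (-1, 4, 1)
river cycle of g (length 2): (-2, 2, 2), (2, 2, -2)
cycles differ ⇒ inequivalent

no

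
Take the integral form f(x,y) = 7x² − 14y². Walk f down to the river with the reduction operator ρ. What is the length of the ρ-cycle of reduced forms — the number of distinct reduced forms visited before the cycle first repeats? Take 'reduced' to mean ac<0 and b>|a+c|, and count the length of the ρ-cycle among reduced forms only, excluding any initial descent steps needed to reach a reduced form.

D = 392, ⌊√D⌋ = 19
descent: ρ → (-14,0,7)
descent: ρ → (7,14,-7)  [lands on river]
river: ρ → (-7,14,7)
ρ-cycle length = 2 (tail of 2 descent steps not counted)

2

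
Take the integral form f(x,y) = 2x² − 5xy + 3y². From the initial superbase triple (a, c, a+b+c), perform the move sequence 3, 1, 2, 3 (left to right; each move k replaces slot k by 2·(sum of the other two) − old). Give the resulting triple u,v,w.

start (2,3,0) = (f(1,0),f(0,1),f(1,1))
replace slot 3: 2·(2+3) − 0 = 10 → (2,3,10)
replace slot 1: 2·(3+10) − 2 = 24 → (24,3,10)
replace slot 2: 2·(24+10) − 3 = 65 → (24,65,10)
replace slot 3: 2·(24+65) − 10 = 168 → (24,65,168)

24,65,168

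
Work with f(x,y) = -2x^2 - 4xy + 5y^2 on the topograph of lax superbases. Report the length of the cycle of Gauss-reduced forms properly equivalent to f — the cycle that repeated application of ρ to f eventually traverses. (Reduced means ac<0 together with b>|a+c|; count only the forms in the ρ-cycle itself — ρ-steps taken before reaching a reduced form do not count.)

D = 56, ⌊√D⌋ = 7
descent: ρ → (5,4,-2)  [lands on river]
river: ρ → (-2,4,5)
river: ρ → (5,6,-1)
river: ρ → (-1,6,5)
ρ-cycle length = 4 (tail of 1 descent step not counted)

4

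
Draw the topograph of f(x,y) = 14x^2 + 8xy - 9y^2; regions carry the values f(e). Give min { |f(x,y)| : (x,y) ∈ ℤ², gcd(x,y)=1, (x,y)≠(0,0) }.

river: ρ → (-9,10,13)
river: ρ → (13,16,-6)
river: ρ → (-6,20,7)
river: ρ → (7,22,-3)
river: ρ → (-3,20,14)
river: ρ → (14,8,-9)
closes: descent 0, river 6
min |a| on river = 3

3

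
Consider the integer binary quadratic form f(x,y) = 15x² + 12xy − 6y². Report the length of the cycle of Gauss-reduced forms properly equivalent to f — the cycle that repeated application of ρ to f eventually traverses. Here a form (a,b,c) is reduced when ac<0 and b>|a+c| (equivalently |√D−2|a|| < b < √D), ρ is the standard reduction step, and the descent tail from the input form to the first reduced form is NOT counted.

D = 504, ⌊√D⌋ = 22
river: ρ → (-6,12,15)
river: ρ → (15,18,-3)
river: ρ → (-3,18,15)
river: ρ → (15,12,-6)
ρ-cycle length = 4 (tail of 0 descent steps not counted)

4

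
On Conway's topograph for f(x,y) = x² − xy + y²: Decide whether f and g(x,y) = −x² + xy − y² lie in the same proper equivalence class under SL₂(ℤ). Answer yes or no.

D₁ = -3, D₂ = -3
f: translate: b→1 (≡-1 mod 2), so (1,-1,1)→(1,1,1)
f: reduced (well bottom): (1,1,1) with a≤c, −a<b≤a
g is negative-definite; reduce −g:
−g: translate: b→1 (≡-1 mod 2), so (1,-1,1)→(1,1,1)
−g: reduced (well bottom): (1,1,1) with a≤c, −a<b≤a
flip sign back: reduced form of g is (-1,-1,-1)
reduced forms (1, 1, 1) vs (-1, -1, -1) ⇒ inequivalent

no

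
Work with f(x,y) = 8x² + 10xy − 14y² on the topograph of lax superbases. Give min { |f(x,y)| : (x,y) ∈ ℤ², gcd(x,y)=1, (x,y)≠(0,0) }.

river: ρ → (-14,18,4)
river: ρ → (4,22,-4)
river: ρ → (-4,18,14)
river: ρ → (14,10,-8)
river: ρ → (-8,22,2)
river: ρ → (2,22,-8)
river: ρ → (-8,10,14)
river: ρ → (14,18,-4)
river: ρ → (-4,22,4)
river: ρ → (4,18,-14)
river: ρ → (-14,10,8)
river: ρ → (8,22,-2)
river: ρ → (-2,22,8)
river: ρ → (8,10,-14)
closes: descent 0, river 14
min |a| on river = 2

2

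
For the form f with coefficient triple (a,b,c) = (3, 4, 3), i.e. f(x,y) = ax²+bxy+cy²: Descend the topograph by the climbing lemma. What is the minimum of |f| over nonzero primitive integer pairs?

translate: b→-2 (≡4 mod 6), so (3,4,3)→(3,-2,2)
flip: (3,-2,2)→(2,2,3)
reduced (well bottom): (2,2,3) with a≤c, −a<b≤a
well minimum = a = 2

2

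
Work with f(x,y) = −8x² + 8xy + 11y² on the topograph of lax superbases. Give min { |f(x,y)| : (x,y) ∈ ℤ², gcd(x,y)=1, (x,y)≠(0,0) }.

river: ρ → (11,14,-5)
river: ρ → (-5,16,8)
river: ρ → (8,16,-5)
river: ρ → (-5,14,11)
river: ρ → (11,8,-8)
river: ρ → (-8,8,11)
closes: descent 0, river 6
min |a| on river = 5

5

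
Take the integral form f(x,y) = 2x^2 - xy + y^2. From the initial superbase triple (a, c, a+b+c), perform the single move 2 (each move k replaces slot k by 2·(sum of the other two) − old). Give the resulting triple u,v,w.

start (2,1,2) = (f(1,0),f(0,1),f(1,1))
replace slot 2: 2·(2+2) − 1 = 7 → (2,7,2)

2,7,2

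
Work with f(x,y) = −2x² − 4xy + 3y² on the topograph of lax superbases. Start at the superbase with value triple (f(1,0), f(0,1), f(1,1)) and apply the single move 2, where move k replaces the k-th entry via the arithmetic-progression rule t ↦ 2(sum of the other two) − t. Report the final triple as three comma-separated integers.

start (-2,3,-3) = (f(1,0),f(0,1),f(1,1))
replace slot 2: 2·((-2)+(-3)) − 3 = -13 → (-2,-13,-3)

-2,-13,-3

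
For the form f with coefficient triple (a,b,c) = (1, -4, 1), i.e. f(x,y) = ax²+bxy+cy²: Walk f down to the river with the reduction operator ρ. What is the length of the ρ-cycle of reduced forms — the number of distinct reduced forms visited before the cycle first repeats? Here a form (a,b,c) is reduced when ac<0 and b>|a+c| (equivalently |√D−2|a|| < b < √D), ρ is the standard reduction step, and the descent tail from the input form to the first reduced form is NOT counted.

D = 12, ⌊√D⌋ = 3
descent: ρ → (1,2,-2)  [lands on river]
river: ρ → (-2,2,1)
ρ-cycle length = 2 (tail of 1 descent step not counted)

2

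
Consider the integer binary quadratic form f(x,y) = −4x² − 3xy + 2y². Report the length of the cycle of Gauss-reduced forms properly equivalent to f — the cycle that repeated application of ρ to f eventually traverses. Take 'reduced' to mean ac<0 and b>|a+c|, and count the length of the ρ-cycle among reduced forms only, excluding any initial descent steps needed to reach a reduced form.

D = 41, ⌊√D⌋ = 6
descent: ρ → (2,3,-4)  [lands on river]
river: ρ → (-4,5,1)
river: ρ → (1,5,-4)
river: ρ → (-4,3,2)
river: ρ → (2,5,-2)
river: ρ → (-2,3,4)
river: ρ → (4,5,-1)
river: ρ → (-1,5,4)
river: ρ → (4,3,-2)
river: ρ → (-2,5,2)
ρ-cycle length = 10 (tail of 1 descent step not counted)

10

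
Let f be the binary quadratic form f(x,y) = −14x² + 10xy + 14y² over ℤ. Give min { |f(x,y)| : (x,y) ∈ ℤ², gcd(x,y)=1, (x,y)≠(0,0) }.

river: ρ → (14,18,-10)
river: ρ → (-10,22,10)
river: ρ → (10,18,-14)
river: ρ → (-14,10,14)
closes: descent 0, river 4
min |a| on river = 10

10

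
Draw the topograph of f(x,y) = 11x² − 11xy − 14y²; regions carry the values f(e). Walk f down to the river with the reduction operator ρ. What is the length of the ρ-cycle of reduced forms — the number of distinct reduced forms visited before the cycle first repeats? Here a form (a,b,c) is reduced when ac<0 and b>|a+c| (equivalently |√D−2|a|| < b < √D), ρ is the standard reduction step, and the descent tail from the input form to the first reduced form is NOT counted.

D = 737, ⌊√D⌋ = 27
descent: ρ → (-14,11,11)  [lands on river]
river: ρ → (11,11,-14)
river: ρ → (-14,17,8)
river: ρ → (8,15,-16)
river: ρ → (-16,17,7)
river: ρ → (7,25,-4)
river: ρ → (-4,23,13)
river: ρ → (13,3,-14)
river: ρ → (-14,25,2)
river: ρ → (2,27,-1)
river: ρ → (-1,27,2)
river: ρ → (2,25,-14)
river: ρ → (-14,3,13)
river: ρ → (13,23,-4)
river: ρ → (-4,25,7)
river: ρ → (7,17,-16)
river: ρ → (-16,15,8)
river: ρ → (8,17,-14)
ρ-cycle length = 18 (tail of 1 descent step not counted)

18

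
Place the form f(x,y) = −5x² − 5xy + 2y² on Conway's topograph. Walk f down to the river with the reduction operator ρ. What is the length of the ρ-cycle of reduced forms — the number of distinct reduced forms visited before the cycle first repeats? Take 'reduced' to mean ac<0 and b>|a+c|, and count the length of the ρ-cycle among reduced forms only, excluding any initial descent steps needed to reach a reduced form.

D = 65, ⌊√D⌋ = 8
descent: ρ → (2,5,-5)  [lands on river]
river: ρ → (-5,5,2)
river: ρ → (2,7,-2)
river: ρ → (-2,5,5)
river: ρ → (5,5,-2)
river: ρ → (-2,7,2)
ρ-cycle length = 6 (tail of 1 descent step not counted)

6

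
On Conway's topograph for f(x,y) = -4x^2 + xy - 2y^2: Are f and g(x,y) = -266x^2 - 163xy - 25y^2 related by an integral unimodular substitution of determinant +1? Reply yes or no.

D₁ = -31, D₂ = -31
f is negative-definite; reduce −f:
−f: flip: (4,-1,2)→(2,1,4)
−f: reduced (well bottom): (2,1,4) with a≤c, −a<b≤a
flip sign back: reduced form of f is (-2,-1,-4)
g is negative-definite; reduce −g:
−g: flip: (266,163,25)→(25,-163,266)
−g: translate: b→-13 (≡-163 mod 50), so (25,-163,266)→(25,-13,2)
−g: flip: (25,-13,2)→(2,13,25)
−g: translate: b→1 (≡13 mod 4), so (2,13,25)→(2,1,4)
−g: reduced (well bottom): (2,1,4) with a≤c, −a<b≤a
flip sign back: reduced form of g is (-2,-1,-4)
reduced forms (-2, -1, -4) vs (-2, -1, -4) ⇒ equivalent

yes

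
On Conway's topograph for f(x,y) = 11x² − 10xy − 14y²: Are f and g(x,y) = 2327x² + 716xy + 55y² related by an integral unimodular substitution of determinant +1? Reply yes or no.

D₁ = 716, D₂ = 716
river cycle of f (length 14): (-14, 10, 11), (11, 12, -13), (-13, 14, 10), (10, 26, -1), (-1, 26, 10), (10, 14, -13), (-13, 12, 11), (11, 10, -14), (-14, 18, 7), (7, 24, -5), … (4 more)
river cycle of g (length 14): (10, 26, -1), (-1, 26, 10), (10, 14, -13), (-13, 12, 11), (11, 10, -14), (-14, 18, 7), (7, 24, -5), (-5, 26, 2), (2, 26, -5), (-5, 24, 7), … (4 more)
cycles coincide ⇒ equivalent

yes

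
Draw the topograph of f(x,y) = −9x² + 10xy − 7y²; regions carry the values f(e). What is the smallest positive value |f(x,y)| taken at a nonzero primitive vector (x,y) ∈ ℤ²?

translate: b→8 (≡-10 mod 18), so (9,-10,7)→(9,8,6)
flip: (9,8,6)→(6,-8,9)
translate: b→4 (≡-8 mod 12), so (6,-8,9)→(6,4,7)
reduced (well bottom): (6,4,7) with a≤c, −a<b≤a
well minimum |f| = |-6| = 6 (negative-definite)

6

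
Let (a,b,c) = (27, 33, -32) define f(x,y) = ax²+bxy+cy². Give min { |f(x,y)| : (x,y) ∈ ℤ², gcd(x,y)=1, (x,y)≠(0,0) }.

river: ρ → (-32,31,28)
river: ρ → (28,25,-35)
river: ρ → (-35,45,18)
river: ρ → (18,63,-8)
river: ρ → (-8,65,10)
river: ρ → (10,55,-38)
river: ρ → (-38,21,27)
river: ρ → (27,33,-32)
closes: descent 0, river 8
min |a| on river = 8

8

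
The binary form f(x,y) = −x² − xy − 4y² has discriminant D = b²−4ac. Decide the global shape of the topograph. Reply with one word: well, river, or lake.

D = b²−4ac = (-1)² − 4·(-1)·(-4) = -15
D < 0 ⇒ definite ⇒ every region one sign ⇒ single well

well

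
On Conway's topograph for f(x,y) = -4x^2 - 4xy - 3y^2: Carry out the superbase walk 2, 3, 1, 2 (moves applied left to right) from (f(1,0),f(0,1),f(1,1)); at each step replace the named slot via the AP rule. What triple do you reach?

start (-4,-3,-11) = (f(1,0),f(0,1),f(1,1))
replace slot 2: 2·((-4)+(-11)) − (-3) = -27 → (-4,-27,-11)
replace slot 3: 2·((-4)+(-27)) − (-11) = -51 → (-4,-27,-51)
replace slot 1: 2·((-27)+(-51)) − (-4) = -152 → (-152,-27,-51)
replace slot 2: 2·((-152)+(-51)) − (-27) = -379 → (-152,-379,-51)

-152,-379,-51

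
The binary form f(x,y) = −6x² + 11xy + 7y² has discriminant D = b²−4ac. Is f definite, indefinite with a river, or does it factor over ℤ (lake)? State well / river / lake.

D = b²−4ac = 11² − 4·(-6)·7 = 289
D = 17² is a perfect square ⇒ form factors over ℤ ⇒ lakes

lake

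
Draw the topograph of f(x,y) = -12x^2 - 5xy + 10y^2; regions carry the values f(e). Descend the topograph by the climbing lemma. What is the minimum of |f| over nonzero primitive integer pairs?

descent: ρ → (10,5,-12)  [lands on river]
river: ρ → (-12,19,3)
river: ρ → (3,17,-18)
river: ρ → (-18,19,2)
river: ρ → (2,21,-8)
river: ρ → (-8,11,12)
river: ρ → (12,13,-7)
river: ρ → (-7,15,10)
closes: descent 1, river 8
min |a| on river = 2

2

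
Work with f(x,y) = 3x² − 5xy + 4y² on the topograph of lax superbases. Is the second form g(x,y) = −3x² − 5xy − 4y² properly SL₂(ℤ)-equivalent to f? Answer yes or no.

D₁ = -23, D₂ = -23
f: translate: b→1 (≡-5 mod 6), so (3,-5,4)→(3,1,2)
f: flip: (3,1,2)→(2,-1,3)
f: reduced (well bottom): (2,-1,3) with a≤c, −a<b≤a
g is negative-definite; reduce −g:
−g: translate: b→-1 (≡5 mod 6), so (3,5,4)→(3,-1,2)
−g: flip: (3,-1,2)→(2,1,3)
−g: reduced (well bottom): (2,1,3) with a≤c, −a<b≤a
flip sign back: reduced form of g is (-2,-1,-3)
reduced forms (2, -1, 3) vs (-2, -1, -3) ⇒ inequivalent

no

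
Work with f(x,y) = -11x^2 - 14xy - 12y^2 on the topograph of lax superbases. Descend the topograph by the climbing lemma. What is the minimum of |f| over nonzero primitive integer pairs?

translate: b→-8 (≡14 mod 22), so (11,14,12)→(11,-8,9)
flip: (11,-8,9)→(9,8,11)
reduced (well bottom): (9,8,11) with a≤c, −a<b≤a
well minimum |f| = |-9| = 9 (negative-definite)

9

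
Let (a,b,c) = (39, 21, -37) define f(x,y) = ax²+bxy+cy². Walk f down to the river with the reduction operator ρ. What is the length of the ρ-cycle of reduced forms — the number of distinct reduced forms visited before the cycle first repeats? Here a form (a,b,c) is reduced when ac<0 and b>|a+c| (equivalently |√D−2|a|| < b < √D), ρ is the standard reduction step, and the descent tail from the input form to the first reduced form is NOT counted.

D = 6213, ⌊√D⌋ = 78
river: ρ → (-37,53,23)
river: ρ → (23,39,-51)
river: ρ → (-51,63,11)
river: ρ → (11,69,-33)
river: ρ → (-33,63,17)
river: ρ → (17,73,-13)
river: ρ → (-13,57,57)
river: ρ → (57,57,-13)
river: ρ → (-13,73,17)
river: ρ → (17,63,-33)
river: ρ → (-33,69,11)
river: ρ → (11,63,-51)
river: ρ → (-51,39,23)
river: ρ → (23,53,-37)
river: ρ → (-37,21,39)
river: ρ → (39,57,-19)
river: ρ → (-19,57,39)
river: ρ → (39,21,-37)
ρ-cycle length = 18 (tail of 0 descent steps not counted)

18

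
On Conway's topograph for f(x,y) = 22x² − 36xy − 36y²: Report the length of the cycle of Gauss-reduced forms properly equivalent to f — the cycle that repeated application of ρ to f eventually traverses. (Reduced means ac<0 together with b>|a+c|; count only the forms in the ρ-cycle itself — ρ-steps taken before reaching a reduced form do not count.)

D = 4464, ⌊√D⌋ = 66
descent: ρ → (-36,36,22)  [lands on river]
river: ρ → (22,52,-20)
river: ρ → (-20,28,46)
river: ρ → (46,64,-2)
river: ρ → (-2,64,46)
river: ρ → (46,28,-20)
river: ρ → (-20,52,22)
river: ρ → (22,36,-36)
ρ-cycle length = 8 (tail of 1 descent step not counted)

8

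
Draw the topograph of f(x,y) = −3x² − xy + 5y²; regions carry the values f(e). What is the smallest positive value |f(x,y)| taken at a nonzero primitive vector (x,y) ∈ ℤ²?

descent: ρ → (5,1,-3)
descent: ρ → (-3,5,3)  [lands on river]
river: ρ → (3,7,-1)
river: ρ → (-1,7,3)
river: ρ → (3,5,-3)
river: ρ → (-3,7,1)
river: ρ → (1,7,-3)
closes: descent 2, river 6
min |a| on river = 1

1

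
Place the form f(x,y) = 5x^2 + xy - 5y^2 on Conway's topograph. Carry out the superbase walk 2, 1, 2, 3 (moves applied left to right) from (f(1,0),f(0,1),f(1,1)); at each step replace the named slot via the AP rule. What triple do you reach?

start (5,-5,1) = (f(1,0),f(0,1),f(1,1))
replace slot 2: 2·(5+1) − (-5) = 17 → (5,17,1)
replace slot 1: 2·(17+1) − 5 = 31 → (31,17,1)
replace slot 2: 2·(31+1) − 17 = 47 → (31,47,1)
replace slot 3: 2·(31+47) − 1 = 155 → (31,47,155)

31,47,155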